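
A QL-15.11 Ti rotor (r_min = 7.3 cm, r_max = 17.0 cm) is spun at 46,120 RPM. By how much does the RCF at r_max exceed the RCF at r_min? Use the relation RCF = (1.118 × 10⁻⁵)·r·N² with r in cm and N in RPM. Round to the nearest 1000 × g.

ΔRCF = 1.118 × 10⁻⁵ × (r_max − r_min) × N² = 1.118 × 10⁻⁵ × 9.7 × 2,127,054,400 ≈ 230,670.5

≈ 231000 ×g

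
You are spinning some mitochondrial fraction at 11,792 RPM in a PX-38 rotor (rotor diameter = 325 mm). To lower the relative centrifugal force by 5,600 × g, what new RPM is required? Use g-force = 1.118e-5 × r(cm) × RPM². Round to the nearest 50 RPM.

r = 325 mm / 2 = 162.5 mm = 16.25 cm
Current RCF = 1.118 × 10⁻⁵ × 16.25 × (11792)² = 1.118 × 10⁻⁵ × 16.25 × 139,051,264 ≈ 25,262.1 × g
Target RCF = 25,262.1 − 5,600 = 19,662.1 × g
N² = 19,662.1 / (18.1675 × 10⁻⁵) = 108,226,779
N ≈ √108,226,779 ≈ 10,403.2

N₂ ≈ 10400 RPM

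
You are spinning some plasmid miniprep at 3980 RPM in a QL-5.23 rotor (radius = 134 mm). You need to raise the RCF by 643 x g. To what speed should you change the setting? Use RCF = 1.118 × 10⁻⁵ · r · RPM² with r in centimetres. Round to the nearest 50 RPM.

r = 134 mm = 13.4 cm
Current RCF = 1.118 × 10⁻⁵ × 13.4 × (3980)² = 1.118 × 10⁻⁵ × 13.4 × 15,840,400 ≈ 2,373.1 × g
Target RCF = 2,373.1 + 643 = 3,016.1 × g
N² = 3,016.1 / (14.9812 × 10⁻⁵) = 20,132,566
N ≈ √20,132,566 ≈ 4,486.9

≈ 4500 RPM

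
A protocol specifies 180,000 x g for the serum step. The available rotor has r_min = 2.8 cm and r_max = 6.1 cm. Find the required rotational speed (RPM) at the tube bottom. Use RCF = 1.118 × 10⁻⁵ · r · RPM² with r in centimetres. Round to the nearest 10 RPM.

Use r_max = 6.1 cm.
180,000 = 1.118 × 10⁻⁵ × 6.1 × N²
N² = 180,000 / (6.8198 × 10⁻⁵) = 2,639,373,589
N ≈ √2,639,373,589 ≈ 51,374.8

≈ 51370 RPM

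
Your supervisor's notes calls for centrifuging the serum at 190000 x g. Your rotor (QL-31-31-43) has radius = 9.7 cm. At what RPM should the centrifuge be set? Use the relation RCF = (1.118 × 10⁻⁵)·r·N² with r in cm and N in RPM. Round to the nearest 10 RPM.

41860 RPM

RCF = 1.118 × 10⁻⁵ × r × N²
190,000 = 1.118 × 10⁻⁵ × 9.7 × N²
N² = 190,000 / (10.8446 × 10⁻⁵) = 1,752,024,049
N ≈ √1,752,024,049 ≈ 41,857.2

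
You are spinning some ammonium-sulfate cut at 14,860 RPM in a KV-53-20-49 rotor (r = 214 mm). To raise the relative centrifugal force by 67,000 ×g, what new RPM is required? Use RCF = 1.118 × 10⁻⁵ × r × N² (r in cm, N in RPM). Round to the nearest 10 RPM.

22380 RPM

r = 214 mm = 21.4 cm
Current RCF = 1.118 × 10⁻⁵ × 21.4 × (14860)² = 1.118 × 10⁻⁵ × 21.4 × 220,819,600 ≈ 52,831.5 × g
Target RCF = 52,831.5 + 67,000 = 119,831.5 × g
N² = 119,831.5 / (23.9252 × 10⁻⁵) = 500,858,927
N ≈ √500,858,927 ≈ 22,379.9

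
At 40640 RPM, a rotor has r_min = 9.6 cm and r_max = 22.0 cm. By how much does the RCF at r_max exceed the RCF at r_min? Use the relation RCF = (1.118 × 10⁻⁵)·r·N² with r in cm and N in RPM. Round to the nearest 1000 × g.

229000 × g

RCF_max = 1.118 × 10⁻⁵ × 22 × (40640)² = 1.118 × 10⁻⁵ × 22 × 1,651,609,600 ≈ 406,229.9 × g
RCF_min = 1.118 × 10⁻⁵ × 9.6 × (40640)² = 1.118 × 10⁻⁵ × 9.6 × 1,651,609,600 ≈ 177,264 × g
ΔRCF = 406,229.9 − 177,264 = 228,965.9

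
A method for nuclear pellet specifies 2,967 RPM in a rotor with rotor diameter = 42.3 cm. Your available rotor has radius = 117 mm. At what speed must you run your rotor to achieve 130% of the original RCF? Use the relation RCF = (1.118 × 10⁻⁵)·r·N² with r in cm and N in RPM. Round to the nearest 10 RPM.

≈ 4550 RPM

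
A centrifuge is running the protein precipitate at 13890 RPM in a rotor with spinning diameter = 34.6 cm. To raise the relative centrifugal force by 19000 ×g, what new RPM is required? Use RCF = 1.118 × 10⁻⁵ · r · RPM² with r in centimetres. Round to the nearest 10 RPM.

17060 RPM

r = 34.6 / 2 = 17.3 cm
Current RCF = 1.118 × 10⁻⁵ × 17.3 × (13890)² = 1.118 × 10⁻⁵ × 17.3 × 192,932,100 ≈ 37,315.8 × g
Target RCF = 37,315.8 + 19,000 = 56,315.8 × g
N² = 56,315.8 / (19.3414 × 10⁻⁵) = 291,167,134
N ≈ √291,167,134 ≈ 17,063.6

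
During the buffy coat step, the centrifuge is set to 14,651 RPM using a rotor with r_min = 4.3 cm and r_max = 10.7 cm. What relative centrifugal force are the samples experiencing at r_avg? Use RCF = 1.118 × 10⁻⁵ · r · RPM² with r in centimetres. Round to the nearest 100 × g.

RCF ≈ 18000 × g

r_avg = (4.3 + 10.7) / 2 = 7.5 cm
RCF = 1.118 × 10⁻⁵ × 7.5 × (14651)² = 1.118 × 10⁻⁵ × 7.5 × 214,651,801 ≈ 17,998.6 × g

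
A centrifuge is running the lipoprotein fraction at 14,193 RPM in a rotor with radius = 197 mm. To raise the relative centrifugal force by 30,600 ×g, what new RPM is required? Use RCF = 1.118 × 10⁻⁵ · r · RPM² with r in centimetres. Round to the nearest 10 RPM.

r = 197 mm = 19.7 cm
Current RCF = 1.118 × 10⁻⁵ × 19.7 × (14193)² = 1.118 × 10⁻⁵ × 19.7 × 201,441,249 ≈ 44,366.6 × g
Target RCF = 44,366.6 + 30,600 = 74,966.6 × g
N² = 74,966.6 / (22.0246 × 10⁻⁵) = 340,376,670
N ≈ √340,376,670 ≈ 18,449.3

N₂ ≈ 18450 RPM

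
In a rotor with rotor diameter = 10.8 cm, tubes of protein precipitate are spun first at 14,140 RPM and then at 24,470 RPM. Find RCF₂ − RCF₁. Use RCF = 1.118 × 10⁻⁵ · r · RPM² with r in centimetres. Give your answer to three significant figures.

≈ 24100 g

r = 10.8 / 2 = 5.4 cm
RCF₁ = 1.118 × 10⁻⁵ × 5.4 × (14140)² = 1.118 × 10⁻⁵ × 5.4 × 199,939,600 ≈ 12,070.8 × g
RCF₂ = 1.118 × 10⁻⁵ × 5.4 × (24470)² = 1.118 × 10⁻⁵ × 5.4 × 598,780,900 ≈ 36,149.6 × g
Increase = 36,149.6 − 12,070.8 = 24,078.8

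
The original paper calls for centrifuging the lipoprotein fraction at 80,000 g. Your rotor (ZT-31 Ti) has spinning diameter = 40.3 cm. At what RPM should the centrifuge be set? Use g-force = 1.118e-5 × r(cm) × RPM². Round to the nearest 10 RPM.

18840 RPM

r = 40.3 / 2 = 20.15 cm
RCF = 1.118 × 10⁻⁵ × r × N²
80,000 = 1.118 × 10⁻⁵ × 20.15 × N²
N² = 80,000 / (22.5277 × 10⁻⁵) = 355,118,365
N ≈ √355,118,365 ≈ 18,844.6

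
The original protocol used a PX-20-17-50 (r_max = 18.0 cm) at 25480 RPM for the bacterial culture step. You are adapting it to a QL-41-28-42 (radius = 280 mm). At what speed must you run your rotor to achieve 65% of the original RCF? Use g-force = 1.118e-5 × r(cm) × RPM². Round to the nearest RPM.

16471 RPM

RCF = 1.118 × 10⁻⁵ × r × N²
RCF_original = 1.118 × 10⁻⁵ × 18 × (25480)² = 1.118 × 10⁻⁵ × 18 × 649,230,400 ≈ 130,651.1 × g
Target RCF = 0.65 × 130,651.1 ≈ 84,923.2 × g
Your rotor: r = 280 mm = 28.0 cm
84,923.2 = 1.118 × 10⁻⁵ × 28 × N²
N² = 84,923.2 / (31.304 × 10⁻⁵) = 271,285,459
N ≈ √271,285,459 ≈ 16,470.7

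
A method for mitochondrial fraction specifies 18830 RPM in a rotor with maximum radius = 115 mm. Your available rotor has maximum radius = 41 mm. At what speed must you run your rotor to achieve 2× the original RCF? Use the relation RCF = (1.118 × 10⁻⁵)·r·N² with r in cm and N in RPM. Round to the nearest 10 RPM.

≈ 44600 RPM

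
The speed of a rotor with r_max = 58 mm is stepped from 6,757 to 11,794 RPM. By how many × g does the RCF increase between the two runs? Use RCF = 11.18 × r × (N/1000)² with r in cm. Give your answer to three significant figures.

r = 58 mm = 5.8 cm
RCF₁ = 11.18 × 5.8 × (6.757)² = 11.18 × 5.8 × 45.657049 ≈ 2,960.6 × g
RCF₂ = 11.18 × 5.8 × (11.794)² = 11.18 × 5.8 × 139.098436 ≈ 9,019.7 × g
Increase = 9,019.7 − 2,960.6 = 6,059.1

6060 × g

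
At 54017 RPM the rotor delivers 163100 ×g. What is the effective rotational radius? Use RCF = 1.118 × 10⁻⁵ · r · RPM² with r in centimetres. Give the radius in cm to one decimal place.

163100 = 1.118 × 10⁻⁵ × r × (54017)²
r = 163100 / (1.118 × 10⁻⁵ × 2,917,836,289) = 163100 / 32621.41 ≈ 5.000 cm

r ≈ 5.0 cm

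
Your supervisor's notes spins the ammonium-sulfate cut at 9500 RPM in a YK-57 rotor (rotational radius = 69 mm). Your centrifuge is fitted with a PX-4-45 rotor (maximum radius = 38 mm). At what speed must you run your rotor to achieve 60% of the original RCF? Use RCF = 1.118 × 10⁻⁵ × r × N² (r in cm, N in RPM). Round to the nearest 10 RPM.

9920 RPM

Original rotor: r = 69 mm = 6.9 cm
RCF = 1.118 × 10⁻⁵ × r × N²
RCF_original = 1.118 × 10⁻⁵ × 6.9 × (9500)² = 1.118 × 10⁻⁵ × 6.9 × 90,250,000 ≈ 6,962.1 × g
Target RCF = 0.6 × 6,962.1 ≈ 4,177.3 × g
Your rotor: r = 38 mm = 3.8 cm
4,177.3 = 1.118 × 10⁻⁵ × 3.8 × N²
N² = 4,177.3 / (4.2484 × 10⁻⁵) = 98,326,429
N ≈ √98,326,429 ≈ 9,916.0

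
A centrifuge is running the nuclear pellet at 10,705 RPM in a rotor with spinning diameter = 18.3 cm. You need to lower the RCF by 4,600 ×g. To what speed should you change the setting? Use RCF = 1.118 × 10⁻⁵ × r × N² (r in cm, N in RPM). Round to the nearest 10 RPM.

8340 RPM

r = 18.3 / 2 = 9.15 cm
Current RCF = 1.118 × 10⁻⁵ × 9.15 × (10705)² = 1.118 × 10⁻⁵ × 9.15 × 114,597,025 ≈ 11,722.9 × g
Target RCF = 11,722.9 − 4,600 = 7,122.9 × g
N² = 7,122.9 / (10.2297 × 10⁻⁵) = 69,629,608
N ≈ √69,629,608 ≈ 8,344.4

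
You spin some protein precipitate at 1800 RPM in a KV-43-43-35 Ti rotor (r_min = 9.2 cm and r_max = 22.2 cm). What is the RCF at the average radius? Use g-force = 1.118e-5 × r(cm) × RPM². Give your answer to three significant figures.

≈ 569 x g

r_avg = (9.2 + 22.2) / 2 = 15.7 cm
RCF = 1.118 × 10⁻⁵ × 15.7 × (1800)² = 1.118 × 10⁻⁵ × 15.7 × 3,240,000 ≈ 568.7 × g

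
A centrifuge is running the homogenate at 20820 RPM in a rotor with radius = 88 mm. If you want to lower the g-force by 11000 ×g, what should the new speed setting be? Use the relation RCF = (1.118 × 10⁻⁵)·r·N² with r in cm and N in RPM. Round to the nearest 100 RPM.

N₂ ≈ 17900 RPM

r = 88 mm = 8.8 cm
Current RCF = 1.118 × 10⁻⁵ × 8.8 × (20820)² = 1.118 × 10⁻⁵ × 8.8 × 433,472,400 ≈ 42,646.7 × g
Target RCF = 42,646.7 − 11,000 = 31,646.7 × g
N² = 31,646.7 / (9.8384 × 10⁻⁵) = 321,665,108
N ≈ √321,665,108 ≈ 17,935.0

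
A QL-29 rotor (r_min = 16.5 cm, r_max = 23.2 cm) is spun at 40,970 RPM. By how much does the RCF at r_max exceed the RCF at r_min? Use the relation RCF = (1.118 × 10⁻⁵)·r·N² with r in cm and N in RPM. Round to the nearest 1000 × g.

≈ 126000 × g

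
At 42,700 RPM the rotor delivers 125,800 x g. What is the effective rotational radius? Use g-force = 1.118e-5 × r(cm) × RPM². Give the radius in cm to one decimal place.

r ≈ 6.2 cm

RCF = 1.118 × 10⁻⁵ × r × N²
125800 = 1.118 × 10⁻⁵ × r × (42700)²
r = 125800 / (1.118 × 10⁻⁵ × 1,823,290,000) = 125800 / 20384.38 ≈ 6.171 cm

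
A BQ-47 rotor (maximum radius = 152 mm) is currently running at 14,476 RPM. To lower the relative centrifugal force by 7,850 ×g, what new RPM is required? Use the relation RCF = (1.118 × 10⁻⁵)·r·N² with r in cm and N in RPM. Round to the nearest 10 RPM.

r = 152 mm = 15.2 cm
Current RCF = 1.118 × 10⁻⁵ × 15.2 × (14476)² = 1.118 × 10⁻⁵ × 15.2 × 209,554,576 ≈ 35,610.9 × g
Target RCF = 35,610.9 − 7,850 = 27,760.9 × g
N² = 27,760.9 / (16.9936 × 10⁻⁵) = 163,360,912
N ≈ √163,360,912 ≈ 12,781.3

N₂ ≈ 12780 RPM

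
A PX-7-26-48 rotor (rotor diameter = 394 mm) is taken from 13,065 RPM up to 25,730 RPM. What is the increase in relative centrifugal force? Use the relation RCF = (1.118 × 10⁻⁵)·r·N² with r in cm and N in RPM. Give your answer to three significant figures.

108000 x g

r = 394 mm / 2 = 197 mm = 19.7 cm
RCF₁ = 1.118 × 10⁻⁵ × 19.7 × (13065)² = 1.118 × 10⁻⁵ × 19.7 × 170,694,225 ≈ 37,594.7 × g
RCF₂ = 1.118 × 10⁻⁵ × 19.7 × (25730)² = 1.118 × 10⁻⁵ × 19.7 × 662,032,900 ≈ 145,810.1 × g
Increase = 145,810.1 − 37,594.7 = 108,215.4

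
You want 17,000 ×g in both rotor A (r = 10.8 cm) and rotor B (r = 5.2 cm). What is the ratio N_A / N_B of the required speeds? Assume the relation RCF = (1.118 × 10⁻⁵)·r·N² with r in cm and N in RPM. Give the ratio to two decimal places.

0.69

At fixed RCF, N ∝ 1/√r, so N_A/N_B = √(r_B/r_A) = √(5.2/10.8) = √0.481481 = 0.6939.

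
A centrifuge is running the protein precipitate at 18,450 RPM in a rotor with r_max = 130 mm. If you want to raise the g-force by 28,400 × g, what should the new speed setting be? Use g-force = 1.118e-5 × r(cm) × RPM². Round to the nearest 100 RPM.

≈ 23100 RPM

r = 130 mm = 13.0 cm
Current RCF = 1.118 × 10⁻⁵ × 13 × (18450)² = 1.118 × 10⁻⁵ × 13 × 340,402,500 ≈ 49,474.1 × g
Target RCF = 49,474.1 + 28,400 = 77,874.1 × g
N² = 77,874.1 / (14.534 × 10⁻⁵) = 535,806,385
N ≈ √535,806,385 ≈ 23,147.5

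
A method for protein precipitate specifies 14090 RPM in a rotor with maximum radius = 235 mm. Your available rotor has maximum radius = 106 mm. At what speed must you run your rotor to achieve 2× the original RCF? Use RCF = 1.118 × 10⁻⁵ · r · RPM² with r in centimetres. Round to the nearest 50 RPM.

≈ 29650 RPM

Original rotor: r = 235 mm = 23.5 cm
RCF_original = 1.118 × 10⁻⁵ × 23.5 × (14090)² = 1.118 × 10⁻⁵ × 23.5 × 198,528,100 ≈ 52,159.3 × g
Target RCF = 2 × 52,159.3 ≈ 104,318.6 × g
Your rotor: r = 106 mm = 10.6 cm
104,318.6 = 1.118 × 10⁻⁵ × 10.6 × N²
N² = 104,318.6 / (11.8508 × 10⁻⁵) = 880,266,311
N ≈ √880,266,311 ≈ 29,669.3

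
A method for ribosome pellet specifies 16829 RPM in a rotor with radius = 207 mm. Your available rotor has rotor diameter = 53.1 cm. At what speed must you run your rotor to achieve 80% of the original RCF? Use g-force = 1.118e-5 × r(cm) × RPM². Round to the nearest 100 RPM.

13300 RPM

Original rotor: r = 207 mm = 20.7 cm
RCF_original = 1.118 × 10⁻⁵ × 20.7 × (16829)² = 1.118 × 10⁻⁵ × 20.7 × 283,215,241 ≈ 65,543.4 × g
Target RCF = 0.8 × 65,543.4 ≈ 52,434.7 × g
Your rotor: r = 53.1 / 2 = 26.55 cm
52,434.7 = 1.118 × 10⁻⁵ × 26.55 × N²
N² = 52,434.7 / (29.6829 × 10⁻⁵) = 176,649,519
N ≈ √176,649,519 ≈ 13,291.0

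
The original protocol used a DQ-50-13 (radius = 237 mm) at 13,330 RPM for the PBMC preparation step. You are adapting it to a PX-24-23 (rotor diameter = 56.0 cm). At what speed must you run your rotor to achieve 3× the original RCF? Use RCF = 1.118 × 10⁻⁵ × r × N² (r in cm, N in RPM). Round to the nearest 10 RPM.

Original rotor: r = 237 mm = 23.7 cm
RCF = 1.118 × 10⁻⁵ × r × N²
RCF_original = 1.118 × 10⁻⁵ × 23.7 × (13330)² = 1.118 × 10⁻⁵ × 23.7 × 177,688,900 ≈ 47,081.5 × g
Target RCF = 3 × 47,081.5 ≈ 141,244.5 × g
Your rotor: r = 56.0 / 2 = 28 cm
141,244.5 = 1.118 × 10⁻⁵ × 28 × N²
N² = 141,244.5 / (31.304 × 10⁻⁵) = 451,202,722
N ≈ √451,202,722 ≈ 21,241.5

21240 RPM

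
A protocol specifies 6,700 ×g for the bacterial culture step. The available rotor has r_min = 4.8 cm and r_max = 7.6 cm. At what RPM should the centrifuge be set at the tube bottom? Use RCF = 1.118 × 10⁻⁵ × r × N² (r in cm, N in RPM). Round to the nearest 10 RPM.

Use r_max = 7.6 cm.
RCF = 1.118 × 10⁻⁵ × r × N²
6,700 = 1.118 × 10⁻⁵ × 7.6 × N²
N² = 6,700 / (8.4968 × 10⁻⁵) = 78,853,215
N ≈ √78,853,215 ≈ 8,879.9

≈ 8880 RPM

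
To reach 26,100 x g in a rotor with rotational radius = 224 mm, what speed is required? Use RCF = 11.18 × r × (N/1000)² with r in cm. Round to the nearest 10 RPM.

r = 224 mm = 22.4 cm
26,100 = 11.18 × 22.4 × (N/1000)²
(N/1000)² = 26,100 / 250.432 = 104.2199
N = 1000 × √104.2199 ≈ 10,208.8

≈ 10210 RPM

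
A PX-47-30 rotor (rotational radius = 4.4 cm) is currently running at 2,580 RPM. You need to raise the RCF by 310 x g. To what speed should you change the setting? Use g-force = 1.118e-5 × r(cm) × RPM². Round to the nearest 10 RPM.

≈ 3600 RPM

Current RCF = 1.118 × 10⁻⁵ × 4.4 × (2580)² = 1.118 × 10⁻⁵ × 4.4 × 6,656,400 ≈ 327.4 × g
Target RCF = 327.4 + 310 = 637.4 × g
N² = 637.4 / (4.9192 × 10⁻⁵) = 12,957,391
N ≈ √12,957,391 ≈ 3,599.6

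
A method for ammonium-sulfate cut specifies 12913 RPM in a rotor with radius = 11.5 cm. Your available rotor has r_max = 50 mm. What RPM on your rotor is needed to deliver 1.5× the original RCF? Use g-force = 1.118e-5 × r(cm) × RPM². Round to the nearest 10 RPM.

RCF_original = 1.118 × 10⁻⁵ × 11.5 × (12913)² = 1.118 × 10⁻⁵ × 11.5 × 166,745,569 ≈ 21,438.5 × g
Target RCF = 1.5 × 21,438.5 ≈ 32,157.8 × g
Your rotor: r = 50 mm = 5.0 cm
32,157.8 = 1.118 × 10⁻⁵ × 5 × N²
N² = 32,157.8 / (5.59 × 10⁻⁵) = 575,273,703
N ≈ √575,273,703 ≈ 23,984.9

≈ 23980 RPM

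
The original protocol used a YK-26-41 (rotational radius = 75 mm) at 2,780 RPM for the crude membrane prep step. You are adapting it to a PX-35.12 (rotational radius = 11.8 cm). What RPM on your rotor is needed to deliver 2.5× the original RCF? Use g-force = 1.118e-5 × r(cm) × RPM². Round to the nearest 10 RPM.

Original rotor: r = 75 mm = 7.5 cm
RCF = 1.118 × 10⁻⁵ × r × N²
RCF_original = 1.118 × 10⁻⁵ × 7.5 × (2780)² = 1.118 × 10⁻⁵ × 7.5 × 7,728,400 ≈ 648 × g
Target RCF = 2.5 × 648 ≈ 1,620 × g
1,620 = 1.118 × 10⁻⁵ × 11.8 × N²
N² = 1,620 / (13.1924 × 10⁻⁵) = 12,279,797
N ≈ √12,279,797 ≈ 3,504.3

3500 RPM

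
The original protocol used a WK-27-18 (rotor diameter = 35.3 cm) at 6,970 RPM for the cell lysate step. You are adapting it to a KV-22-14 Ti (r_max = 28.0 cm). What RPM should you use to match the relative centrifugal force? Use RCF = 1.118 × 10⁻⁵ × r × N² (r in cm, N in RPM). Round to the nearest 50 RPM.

5550 RPM

Original rotor: r = 35.3 / 2 = 17.65 cm
RCF = 1.118 × 10⁻⁵ × r × N²
RCF_original = 1.118 × 10⁻⁵ × 17.65 × (6970)² = 1.118 × 10⁻⁵ × 17.65 × 48,580,900 ≈ 9,586.3 × g
9,586.3 = 1.118 × 10⁻⁵ × 28 × N²
N² = 9,586.3 / (31.304 × 10⁻⁵) = 30,623,243
N ≈ √30,623,243 ≈ 5,533.8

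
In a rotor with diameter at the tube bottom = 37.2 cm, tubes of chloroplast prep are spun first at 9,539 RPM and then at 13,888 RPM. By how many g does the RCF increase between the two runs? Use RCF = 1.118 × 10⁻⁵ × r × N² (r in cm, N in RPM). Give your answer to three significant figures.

21200 g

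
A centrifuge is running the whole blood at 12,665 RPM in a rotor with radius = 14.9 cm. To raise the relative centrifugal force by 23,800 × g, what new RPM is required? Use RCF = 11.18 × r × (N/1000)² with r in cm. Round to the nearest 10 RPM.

17410 RPM

Current RCF = 11.18 × 14.9 × (12.665)² = 11.18 × 14.9 × 160.402225 ≈ 26,720.1 × g
Target RCF = 26,720.1 + 23,800 = 50,520.1 × g
(N/1000)² = 50,520.1 / 166.582 = 303.2747
N = 1000 × √303.2747 ≈ 17,414.8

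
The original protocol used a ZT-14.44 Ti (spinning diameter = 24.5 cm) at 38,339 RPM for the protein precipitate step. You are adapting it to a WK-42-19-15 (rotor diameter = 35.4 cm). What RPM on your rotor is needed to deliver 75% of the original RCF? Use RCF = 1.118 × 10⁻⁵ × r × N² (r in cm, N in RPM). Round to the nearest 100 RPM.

27600 RPM

Original rotor: r = 24.5 / 2 = 12.25 cm
RCF = 1.118 × 10⁻⁵ × r × N²
RCF_original = 1.118 × 10⁻⁵ × 12.25 × (38339)² = 1.118 × 10⁻⁵ × 12.25 × 1,469,878,921 ≈ 201,307.3 × g
Target RCF = 0.75 × 201,307.3 ≈ 150,980.5 × g
Your rotor: r = 35.4 / 2 = 17.7 cm
150,980.5 = 1.118 × 10⁻⁵ × 17.7 × N²
N² = 150,980.5 / (19.7886 × 10⁻⁵) = 762,967,062
N ≈ √762,967,062 ≈ 27,621.9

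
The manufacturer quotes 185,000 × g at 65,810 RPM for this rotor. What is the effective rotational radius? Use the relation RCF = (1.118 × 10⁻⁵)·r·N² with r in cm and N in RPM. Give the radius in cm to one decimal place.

≈ 3.8 cm

185000 = 1.118 × 10⁻⁵ × r × (65810)²
r = 185000 / (1.118 × 10⁻⁵ × 4,330,956,100) = 185000 / 48420.09 ≈ 3.821 cm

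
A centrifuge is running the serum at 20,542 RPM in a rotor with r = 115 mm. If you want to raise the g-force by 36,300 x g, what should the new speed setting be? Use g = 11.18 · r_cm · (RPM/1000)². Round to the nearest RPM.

r = 115 mm = 11.5 cm
Current RCF = 11.18 × 11.5 × (20.542)² = 11.18 × 11.5 × 421.973764 ≈ 54,253.2 × g
Target RCF = 54,253.2 + 36,300 = 90,553.2 × g
(N/1000)² = 90,553.2 / 128.57 = 704.3105
N = 1000 × √704.3105 ≈ 26,538.8

26539 RPM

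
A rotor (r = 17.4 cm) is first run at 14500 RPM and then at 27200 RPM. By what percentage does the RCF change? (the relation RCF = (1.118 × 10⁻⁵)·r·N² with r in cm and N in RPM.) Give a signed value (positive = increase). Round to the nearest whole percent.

+252%

RCF ∝ N², so the ratio is (27200/14500)² = (1.875862)² = 3.5189.
Change = 3.5189 − 1 = +2.5189 → +251.9%.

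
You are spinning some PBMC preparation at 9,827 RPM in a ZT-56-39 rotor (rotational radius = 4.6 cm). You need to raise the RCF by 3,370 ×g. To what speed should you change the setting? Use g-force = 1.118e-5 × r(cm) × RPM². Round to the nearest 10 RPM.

N₂ ≈ 12730 RPM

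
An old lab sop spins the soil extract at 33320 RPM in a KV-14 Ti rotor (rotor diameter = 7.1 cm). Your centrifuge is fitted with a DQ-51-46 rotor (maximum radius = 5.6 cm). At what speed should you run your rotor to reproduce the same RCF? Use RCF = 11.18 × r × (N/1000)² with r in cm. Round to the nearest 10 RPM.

≈ 26530 RPM

Original rotor: r = 7.1 / 2 = 3.55 cm
RCF = 11.18 × r × (N/1000)²
RCF_original = 11.18 × 3.55 × (33.32)² = 11.18 × 3.55 × 1,110.2224 ≈ 44,063.6 × g
44,063.6 = 11.18 × 5.6 × (N/1000)²
(N/1000)² = 44,063.6 / 62.608 = 703.8014
N = 1000 × √703.8014 ≈ 26,529.3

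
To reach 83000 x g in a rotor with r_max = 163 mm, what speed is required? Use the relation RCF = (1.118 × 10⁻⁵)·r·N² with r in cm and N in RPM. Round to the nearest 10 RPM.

N ≈ 21340 RPM

r = 163 mm = 16.3 cm
83,000 = 1.118 × 10⁻⁵ × 16.3 × N²
N² = 83,000 / (18.2234 × 10⁻⁵) = 455,458,367
N ≈ √455,458,367 ≈ 21,341.5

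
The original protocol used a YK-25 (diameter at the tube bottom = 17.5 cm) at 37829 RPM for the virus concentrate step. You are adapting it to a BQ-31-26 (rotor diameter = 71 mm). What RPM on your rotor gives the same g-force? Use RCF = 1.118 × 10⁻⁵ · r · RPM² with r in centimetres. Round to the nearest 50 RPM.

≈ 59400 RPM

Original rotor: r = 17.5 / 2 = 8.75 cm
RCF_original = 1.118 × 10⁻⁵ × 8.75 × (37829)² = 1.118 × 10⁻⁵ × 8.75 × 1,431,033,241 ≈ 139,990.8 × g
Your rotor: r = 71 mm / 2 = 35.5 mm = 3.55 cm
139,990.8 = 1.118 × 10⁻⁵ × 3.55 × N²
N² = 139,990.8 / (3.9689 × 10⁻⁵) = 3,527,193,933
N ≈ √3,527,193,933 ≈ 59,390.2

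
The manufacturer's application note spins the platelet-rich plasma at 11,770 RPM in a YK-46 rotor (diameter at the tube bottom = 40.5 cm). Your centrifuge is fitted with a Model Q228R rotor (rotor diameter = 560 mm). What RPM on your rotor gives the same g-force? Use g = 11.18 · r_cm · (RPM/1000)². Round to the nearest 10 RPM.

Original rotor: r = 40.5 / 2 = 20.25 cm
RCF_original = 11.18 × 20.25 × (11.77)² = 11.18 × 20.25 × 138.5329 ≈ 31,363.2 × g
Your rotor: r = 560 mm / 2 = 280 mm = 28 cm
31,363.2 = 11.18 × 28 × (N/1000)²
(N/1000)² = 31,363.2 / 313.04 = 100.1891
N = 1000 × √100.1891 ≈ 10,009.5

10010 RPM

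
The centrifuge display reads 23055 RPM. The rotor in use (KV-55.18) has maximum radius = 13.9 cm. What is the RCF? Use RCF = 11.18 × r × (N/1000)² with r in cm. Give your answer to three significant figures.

RCF = 11.18 × 13.9 × (23.055)² = 11.18 × 13.9 × 531.533025 ≈ 82,601.3 × g

≈ 82600 × g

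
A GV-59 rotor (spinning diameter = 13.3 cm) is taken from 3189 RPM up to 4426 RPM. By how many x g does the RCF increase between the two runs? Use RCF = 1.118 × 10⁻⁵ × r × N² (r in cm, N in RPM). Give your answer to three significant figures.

r = 13.3 / 2 = 6.65 cm
RCF₁ = 1.118 × 10⁻⁵ × 6.65 × (3189)² = 1.118 × 10⁻⁵ × 6.65 × 10,169,721 ≈ 756.1 × g
RCF₂ = 1.118 × 10⁻⁵ × 6.65 × (4426)² = 1.118 × 10⁻⁵ × 6.65 × 19,589,476 ≈ 1,456.4 × g
Increase = 1,456.4 − 756.1 = 700.3

≈ 700 x g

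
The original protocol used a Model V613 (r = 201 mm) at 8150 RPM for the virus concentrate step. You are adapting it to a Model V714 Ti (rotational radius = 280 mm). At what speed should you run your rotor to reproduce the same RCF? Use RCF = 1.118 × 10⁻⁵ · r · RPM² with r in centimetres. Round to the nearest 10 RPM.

≈ 6910 RPM

Original rotor: r = 201 mm = 20.1 cm
RCF_original = 1.118 × 10⁻⁵ × 20.1 × (8150)² = 1.118 × 10⁻⁵ × 20.1 × 66,422,500 ≈ 14,926.3 × g
Your rotor: r = 280 mm = 28.0 cm
14,926.3 = 1.118 × 10⁻⁵ × 28 × N²
N² = 14,926.3 / (31.304 × 10⁻⁵) = 47,681,766
N ≈ √47,681,766 ≈ 6,905.2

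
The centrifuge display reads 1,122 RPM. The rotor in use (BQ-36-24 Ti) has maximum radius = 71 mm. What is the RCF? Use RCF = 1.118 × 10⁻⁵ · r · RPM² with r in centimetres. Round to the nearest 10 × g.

100 x g

r = 71 mm = 7.1 cm
RCF = 1.118 × 10⁻⁵ × 7.1 × (1122)² = 1.118 × 10⁻⁵ × 7.1 × 1,258,884 ≈ 99.9 × g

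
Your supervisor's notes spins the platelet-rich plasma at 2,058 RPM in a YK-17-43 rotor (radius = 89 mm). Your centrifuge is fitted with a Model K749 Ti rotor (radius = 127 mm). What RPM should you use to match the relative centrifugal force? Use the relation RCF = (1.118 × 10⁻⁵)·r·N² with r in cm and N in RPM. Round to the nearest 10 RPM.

1720 RPM

Original rotor: r = 89 mm = 8.9 cm
RCF_original = 1.118 × 10⁻⁵ × 8.9 × (2058)² = 1.118 × 10⁻⁵ × 8.9 × 4,235,364 ≈ 421.4 × g
Your rotor: r = 127 mm = 12.7 cm
421.4 = 1.118 × 10⁻⁵ × 12.7 × N²
N² = 421.4 / (14.1986 × 10⁻⁵) = 2,967,898
N ≈ √2,967,898 ≈ 1,722.8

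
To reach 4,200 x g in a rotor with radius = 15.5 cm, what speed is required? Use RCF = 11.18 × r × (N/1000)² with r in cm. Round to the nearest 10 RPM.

RCF = 11.18 × r × (N/1000)²
4,200 = 11.18 × 15.5 × (N/1000)²
(N/1000)² = 4,200 / 173.29 = 24.23683
N = 1000 × √24.23683 ≈ 4,923.1

4920 RPM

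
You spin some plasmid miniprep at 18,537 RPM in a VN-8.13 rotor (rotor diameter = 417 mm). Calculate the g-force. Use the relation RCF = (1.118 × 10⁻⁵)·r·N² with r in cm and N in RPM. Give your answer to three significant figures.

80100 x g

r = 417 mm / 2 = 208.5 mm = 20.85 cm
RCF = 1.118 × 10⁻⁵ × r × N²
RCF = 1.118 × 10⁻⁵ × 20.85 × (18537)² = 1.118 × 10⁻⁵ × 20.85 × 343,620,369 ≈ 80,098.9 × g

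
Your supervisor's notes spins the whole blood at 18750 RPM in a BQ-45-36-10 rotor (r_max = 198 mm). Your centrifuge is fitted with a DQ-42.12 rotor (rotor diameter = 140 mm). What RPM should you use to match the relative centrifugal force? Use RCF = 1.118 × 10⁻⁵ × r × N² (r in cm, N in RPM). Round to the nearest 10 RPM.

≈ 31530 RPM

Original rotor: r = 198 mm = 19.8 cm
RCF = 1.118 × 10⁻⁵ × r × N²
RCF_original = 1.118 × 10⁻⁵ × 19.8 × (18750)² = 1.118 × 10⁻⁵ × 19.8 × 351,562,500 ≈ 77,823.3 × g
Your rotor: r = 140 mm / 2 = 70 mm = 7 cm
77,823.3 = 1.118 × 10⁻⁵ × 7 × N²
N² = 77,823.3 / (7.826 × 10⁻⁵) = 994,419,882
N ≈ √994,419,882 ≈ 31,534.4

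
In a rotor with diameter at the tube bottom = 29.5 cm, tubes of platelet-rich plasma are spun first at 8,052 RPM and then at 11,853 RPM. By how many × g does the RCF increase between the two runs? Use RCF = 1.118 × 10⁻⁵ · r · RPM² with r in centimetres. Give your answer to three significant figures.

≈ 12500 × g

r = 29.5 / 2 = 14.75 cm
RCF₁ = 1.118 × 10⁻⁵ × 14.75 × (8052)² = 1.118 × 10⁻⁵ × 14.75 × 64,834,704 ≈ 10,691.6 × g
RCF₂ = 1.118 × 10⁻⁵ × 14.75 × (11853)² = 1.118 × 10⁻⁵ × 14.75 × 140,493,609 ≈ 23,168.1 × g
Increase = 23,168.1 − 10,691.6 = 12,476.5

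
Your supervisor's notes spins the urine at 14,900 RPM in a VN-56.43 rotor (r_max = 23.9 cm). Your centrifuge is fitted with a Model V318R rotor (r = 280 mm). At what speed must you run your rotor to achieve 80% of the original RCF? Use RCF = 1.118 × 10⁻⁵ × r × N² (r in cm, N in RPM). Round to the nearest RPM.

12313 RPM

RCF_original = 1.118 × 10⁻⁵ × 23.9 × (14900)² = 1.118 × 10⁻⁵ × 23.9 × 222,010,000 ≈ 59,321.5 × g
Target RCF = 0.8 × 59,321.5 ≈ 47,457.2 × g
Your rotor: r = 280 mm = 28.0 cm
47,457.2 = 1.118 × 10⁻⁵ × 28 × N²
N² = 47,457.2 / (31.304 × 10⁻⁵) = 151,601,073
N ≈ √151,601,073 ≈ 12,312.6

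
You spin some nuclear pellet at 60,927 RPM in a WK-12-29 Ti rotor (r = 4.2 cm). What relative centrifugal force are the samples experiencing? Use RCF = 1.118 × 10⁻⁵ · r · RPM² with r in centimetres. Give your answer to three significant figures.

174000 ×g

RCF = 1.118 × 10⁻⁵ × 4.2 × (60927)² = 1.118 × 10⁻⁵ × 4.2 × 3,712,099,329 ≈ 174,305.3 × g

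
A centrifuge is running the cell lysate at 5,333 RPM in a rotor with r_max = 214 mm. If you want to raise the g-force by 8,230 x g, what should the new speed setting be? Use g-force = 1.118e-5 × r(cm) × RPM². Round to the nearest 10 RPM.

r = 214 mm = 21.4 cm
Current RCF = 1.118 × 10⁻⁵ × 21.4 × (5333)² = 1.118 × 10⁻⁵ × 21.4 × 28,440,889 ≈ 6,804.5 × g
Target RCF = 6,804.5 + 8,230 = 15,034.5 × g
N² = 15,034.5 / (23.9252 × 10⁻⁵) = 62,839,600
N ≈ √62,839,600 ≈ 7,927.1

N₂ ≈ 7930 RPM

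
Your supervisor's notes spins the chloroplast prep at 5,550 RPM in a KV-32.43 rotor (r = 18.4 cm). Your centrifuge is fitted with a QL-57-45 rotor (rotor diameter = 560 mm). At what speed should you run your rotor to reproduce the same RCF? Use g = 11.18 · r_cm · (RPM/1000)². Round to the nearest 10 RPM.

≈ 4500 RPM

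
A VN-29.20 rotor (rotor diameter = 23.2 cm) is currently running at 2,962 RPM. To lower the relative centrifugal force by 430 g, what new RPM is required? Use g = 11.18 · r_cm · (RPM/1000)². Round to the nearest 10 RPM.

≈ 2340 RPM

r = 23.2 / 2 = 11.6 cm
Current RCF = 11.18 × 11.6 × (2.962)² = 11.18 × 11.6 × 8.773444 ≈ 1,137.8 × g
Target RCF = 1,137.8 − 430 = 707.8 × g
(N/1000)² = 707.8 / 129.688 = 5.457714
N = 1000 × √5.457714 ≈ 2,336.2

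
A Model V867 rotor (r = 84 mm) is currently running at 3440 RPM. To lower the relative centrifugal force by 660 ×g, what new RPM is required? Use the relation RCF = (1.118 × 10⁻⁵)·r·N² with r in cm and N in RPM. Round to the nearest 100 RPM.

N₂ ≈ 2200 RPM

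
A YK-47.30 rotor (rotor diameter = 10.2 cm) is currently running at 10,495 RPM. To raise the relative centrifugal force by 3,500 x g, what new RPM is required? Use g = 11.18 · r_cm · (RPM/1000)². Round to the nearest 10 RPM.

N₂ ≈ 13100 RPM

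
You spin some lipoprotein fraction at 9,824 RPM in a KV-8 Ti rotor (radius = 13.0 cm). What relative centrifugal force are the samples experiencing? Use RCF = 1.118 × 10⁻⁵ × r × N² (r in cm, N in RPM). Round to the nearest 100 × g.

RCF = 1.118 × 10⁻⁵ × 13 × (9824)² = 1.118 × 10⁻⁵ × 13 × 96,510,976 ≈ 14,026.9 × g

RCF ≈ 14000 ×g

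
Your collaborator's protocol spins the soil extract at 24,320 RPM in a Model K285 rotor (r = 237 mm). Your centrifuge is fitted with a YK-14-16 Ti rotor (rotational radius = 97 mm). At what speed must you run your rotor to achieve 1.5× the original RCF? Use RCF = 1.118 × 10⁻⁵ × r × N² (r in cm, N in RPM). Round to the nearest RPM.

Original rotor: r = 237 mm = 23.7 cm
RCF_original = 1.118 × 10⁻⁵ × 23.7 × (24320)² = 1.118 × 10⁻⁵ × 23.7 × 591,462,400 ≈ 156,717.4 × g
Target RCF = 1.5 × 156,717.4 ≈ 235,076.1 × g
Your rotor: r = 97 mm = 9.7 cm
235,076.1 = 1.118 × 10⁻⁵ × 9.7 × N²
N² = 235,076.1 / (10.8446 × 10⁻⁵) = 2,167,678,845
N ≈ √2,167,678,845 ≈ 46,558.3

≈ 46558 RPM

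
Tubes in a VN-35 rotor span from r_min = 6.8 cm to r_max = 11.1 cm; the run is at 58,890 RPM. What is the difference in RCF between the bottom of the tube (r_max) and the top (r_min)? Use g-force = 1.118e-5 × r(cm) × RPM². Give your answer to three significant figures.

ΔRCF ≈ 167000 x g

RCF_max = 1.118 × 10⁻⁵ × 11.1 × (58890)² = 1.118 × 10⁻⁵ × 11.1 × 3,468,032,100 ≈ 430,375.8 × g
RCF_min = 1.118 × 10⁻⁵ × 6.8 × (58890)² = 1.118 × 10⁻⁵ × 6.8 × 3,468,032,100 ≈ 263,653.7 × g
ΔRCF = 430,375.8 − 263,653.7 = 166,722.1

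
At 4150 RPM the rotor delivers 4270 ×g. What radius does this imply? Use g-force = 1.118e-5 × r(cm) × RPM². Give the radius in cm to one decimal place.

RCF = 1.118 × 10⁻⁵ × r × N²
4270 = 1.118 × 10⁻⁵ × r × (4150)²
r = 4270 / (1.118 × 10⁻⁵ × 17,222,500) = 4270 / 192.5476 ≈ 22.176 cm

r ≈ 22.2 cm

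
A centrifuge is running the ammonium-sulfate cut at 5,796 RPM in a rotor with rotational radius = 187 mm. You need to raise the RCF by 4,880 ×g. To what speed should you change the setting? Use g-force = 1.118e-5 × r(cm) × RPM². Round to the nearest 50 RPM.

N₂ ≈ 7550 RPM

r = 187 mm = 18.7 cm
Current RCF = 1.118 × 10⁻⁵ × 18.7 × (5796)² = 1.118 × 10⁻⁵ × 18.7 × 33,593,616 ≈ 7,023.3 × g
Target RCF = 7,023.3 + 4,880 = 11,903.3 × g
N² = 11,903.3 / (20.9066 × 10⁻⁵) = 56,935,609
N ≈ √56,935,609 ≈ 7,545.6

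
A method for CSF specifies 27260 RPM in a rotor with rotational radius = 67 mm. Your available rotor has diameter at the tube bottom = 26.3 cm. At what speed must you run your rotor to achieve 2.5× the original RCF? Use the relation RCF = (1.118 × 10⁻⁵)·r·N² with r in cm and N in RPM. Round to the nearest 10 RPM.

≈ 30770 RPM

Original rotor: r = 67 mm = 6.7 cm
RCF_original = 1.118 × 10⁻⁵ × 6.7 × (27260)² = 1.118 × 10⁻⁵ × 6.7 × 743,107,600 ≈ 55,663.2 × g
Target RCF = 2.5 × 55,663.2 ≈ 139,158 × g
Your rotor: r = 26.3 / 2 = 13.15 cm
139,158 = 1.118 × 10⁻⁵ × 13.15 × N²
N² = 139,158 / (14.7017 × 10⁻⁵) = 946,543,597
N ≈ √946,543,597 ≈ 30,765.9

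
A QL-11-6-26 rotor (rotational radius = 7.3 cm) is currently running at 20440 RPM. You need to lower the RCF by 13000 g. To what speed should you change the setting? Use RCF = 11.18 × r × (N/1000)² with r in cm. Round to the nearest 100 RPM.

16100 RPM

Current RCF = 11.18 × 7.3 × (20.44)² = 11.18 × 7.3 × 417.7936 ≈ 34,097.8 × g
Target RCF = 34,097.8 − 13,000 = 21,097.8 × g
(N/1000)² = 21,097.8 / 81.614 = 258.5071
N = 1000 × √258.5071 ≈ 16,078.2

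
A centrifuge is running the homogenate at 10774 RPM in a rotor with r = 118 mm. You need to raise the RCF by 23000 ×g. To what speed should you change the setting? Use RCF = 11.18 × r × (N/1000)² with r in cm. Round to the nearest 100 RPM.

r = 118 mm = 11.8 cm
Current RCF = 11.18 × 11.8 × (10.774)² = 11.18 × 11.8 × 116.079076 ≈ 15,313.6 × g
Target RCF = 15,313.6 + 23,000 = 38,313.6 × g
(N/1000)² = 38,313.6 / 131.924 = 290.4218
N = 1000 × √290.4218 ≈ 17,041.8

≈ 17000 RPM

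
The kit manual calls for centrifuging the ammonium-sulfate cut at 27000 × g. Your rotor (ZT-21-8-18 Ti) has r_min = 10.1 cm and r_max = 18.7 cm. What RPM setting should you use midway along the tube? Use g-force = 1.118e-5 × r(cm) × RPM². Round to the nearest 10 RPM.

r_avg = (10.1 + 18.7) / 2 = 14.4 cm
27,000 = 1.118 × 10⁻⁵ × 14.4 × N²
N² = 27,000 / (16.0992 × 10⁻⁵) = 167,710,197
N ≈ √167,710,197 ≈ 12,950.3

12950 RPM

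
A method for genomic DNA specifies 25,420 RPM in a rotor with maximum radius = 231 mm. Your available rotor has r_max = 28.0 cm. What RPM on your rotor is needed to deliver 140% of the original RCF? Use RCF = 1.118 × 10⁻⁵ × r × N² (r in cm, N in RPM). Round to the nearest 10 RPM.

≈ 27320 RPM

Original rotor: r = 231 mm = 23.1 cm
RCF = 1.118 × 10⁻⁵ × r × N²
RCF_original = 1.118 × 10⁻⁵ × 23.1 × (25420)² = 1.118 × 10⁻⁵ × 23.1 × 646,176,400 ≈ 166,880.2 × g
Target RCF = 1.4 × 166,880.2 ≈ 233,632.3 × g
233,632.3 = 1.118 × 10⁻⁵ × 28 × N²
N² = 233,632.3 / (31.304 × 10⁻⁵) = 746,333,695
N ≈ √746,333,695 ≈ 27,319.1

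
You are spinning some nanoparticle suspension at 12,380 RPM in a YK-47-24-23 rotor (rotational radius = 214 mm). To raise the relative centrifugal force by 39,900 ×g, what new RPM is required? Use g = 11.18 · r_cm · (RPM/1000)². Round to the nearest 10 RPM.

r = 214 mm = 21.4 cm
Current RCF = 11.18 × 21.4 × (12.38)² = 11.18 × 21.4 × 153.2644 ≈ 36,668.8 × g
Target RCF = 36,668.8 + 39,900 = 76,568.8 × g
(N/1000)² = 76,568.8 / 239.252 = 320.0341
N = 1000 × √320.0341 ≈ 17,889.5

N₂ ≈ 17890 RPM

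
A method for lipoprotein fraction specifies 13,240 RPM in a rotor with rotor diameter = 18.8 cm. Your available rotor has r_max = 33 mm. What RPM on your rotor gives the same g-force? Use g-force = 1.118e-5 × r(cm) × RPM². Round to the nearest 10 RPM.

≈ 22350 RPM

Original rotor: r = 18.8 / 2 = 9.4 cm
RCF_original = 1.118 × 10⁻⁵ × 9.4 × (13240)² = 1.118 × 10⁻⁵ × 9.4 × 175,297,600 ≈ 18,422.4 × g
Your rotor: r = 33 mm = 3.3 cm
18,422.4 = 1.118 × 10⁻⁵ × 3.3 × N²
N² = 18,422.4 / (3.6894 × 10⁻⁵) = 499,333,225
N ≈ √499,333,225 ≈ 22,345.8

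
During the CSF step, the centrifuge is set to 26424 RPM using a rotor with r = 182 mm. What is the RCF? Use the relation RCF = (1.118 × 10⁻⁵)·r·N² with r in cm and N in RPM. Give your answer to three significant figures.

≈ 142000 x g

r = 182 mm = 18.2 cm
RCF = 1.118 × 10⁻⁵ × 18.2 × (26424)² = 1.118 × 10⁻⁵ × 18.2 × 698,227,776 ≈ 142,072.6 × g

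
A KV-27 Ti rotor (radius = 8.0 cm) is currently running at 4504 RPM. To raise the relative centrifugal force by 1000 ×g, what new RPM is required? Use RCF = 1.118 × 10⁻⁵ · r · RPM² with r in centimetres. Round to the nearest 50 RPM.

5600 RPM

Current RCF = 1.118 × 10⁻⁵ × 8 × (4504)² = 1.118 × 10⁻⁵ × 8 × 20,286,016 ≈ 1,814.4 × g
Target RCF = 1,814.4 + 1,000 = 2,814.4 × g
N² = 2,814.4 / (8.944 × 10⁻⁵) = 31,466,905
N ≈ √31,466,905 ≈ 5,609.5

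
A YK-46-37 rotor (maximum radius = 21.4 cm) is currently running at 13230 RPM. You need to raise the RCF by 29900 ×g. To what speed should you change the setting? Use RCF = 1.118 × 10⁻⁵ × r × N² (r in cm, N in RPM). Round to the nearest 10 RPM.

Current RCF = 1.118 × 10⁻⁵ × 21.4 × (13230)² = 1.118 × 10⁻⁵ × 21.4 × 175,032,900 ≈ 41,877 × g
Target RCF = 41,877 + 29,900 = 71,777 × g
N² = 71,777 / (23.9252 × 10⁻⁵) = 300,005,852
N ≈ √300,005,852 ≈ 17,320.7

≈ 17320 RPM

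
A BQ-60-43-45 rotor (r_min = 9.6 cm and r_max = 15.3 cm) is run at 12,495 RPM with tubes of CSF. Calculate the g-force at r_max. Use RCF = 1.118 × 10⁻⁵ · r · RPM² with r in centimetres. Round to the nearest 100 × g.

Use r_max = 15.3 cm.
RCF = 1.118 × 10⁻⁵ × 15.3 × (12495)² = 1.118 × 10⁻⁵ × 15.3 × 156,125,025 ≈ 26,705.8 × g

≈ 26700 × g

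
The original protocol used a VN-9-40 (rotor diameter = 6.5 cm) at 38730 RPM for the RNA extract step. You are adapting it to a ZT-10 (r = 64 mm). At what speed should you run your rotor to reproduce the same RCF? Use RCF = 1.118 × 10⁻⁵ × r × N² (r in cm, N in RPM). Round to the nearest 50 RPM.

≈ 27600 RPM

Original rotor: r = 6.5 / 2 = 3.25 cm
RCF = 1.118 × 10⁻⁵ × r × N²
RCF_original = 1.118 × 10⁻⁵ × 3.25 × (38730)² = 1.118 × 10⁻⁵ × 3.25 × 1,500,012,900 ≈ 54,503 × g
Your rotor: r = 64 mm = 6.4 cm
54,503 = 1.118 × 10⁻⁵ × 6.4 × N²
N² = 54,503 / (7.1552 × 10⁻⁵) = 761,725,738
N ≈ √761,725,738 ≈ 27,599.4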